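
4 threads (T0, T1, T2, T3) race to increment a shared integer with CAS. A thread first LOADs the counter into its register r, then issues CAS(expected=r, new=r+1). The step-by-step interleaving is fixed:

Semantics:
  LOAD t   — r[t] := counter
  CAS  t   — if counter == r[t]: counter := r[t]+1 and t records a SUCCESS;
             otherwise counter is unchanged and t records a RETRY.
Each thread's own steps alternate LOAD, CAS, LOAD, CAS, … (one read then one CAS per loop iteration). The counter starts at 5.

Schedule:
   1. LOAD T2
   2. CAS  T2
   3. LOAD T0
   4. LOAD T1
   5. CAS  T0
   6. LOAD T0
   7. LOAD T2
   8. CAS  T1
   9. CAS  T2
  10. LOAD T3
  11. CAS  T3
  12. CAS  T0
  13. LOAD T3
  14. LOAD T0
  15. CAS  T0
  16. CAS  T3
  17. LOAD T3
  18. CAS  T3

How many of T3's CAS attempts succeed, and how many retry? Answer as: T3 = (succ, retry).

[1] T2.load  rd  (counter 5, T2.r 5)
[2] T2.cas  hit  (counter 6, T2.r 5)
[3] T0.load  rd  (counter 6, T0.r 6)
[4] T1.load  rd  (counter 6, T1.r 6)
[5] T0.cas  hit  (counter 7, T0.r 6)
[6] T0.load  rd  (counter 7, T0.r 7)
[7] T2.load  rd  (counter 7, T2.r 7)
[8] T1.cas  miss  (counter 7, T1.r 6)
[9] T2.cas  hit  (counter 8, T2.r 7)
[10] T3.load  rd  (counter 8, T3.r 8)
[11] T3.cas  hit  (counter 9, T3.r 8)
[12] T0.cas  miss  (counter 9, T0.r 7)
[13] T3.load  rd  (counter 9, T3.r 9)
[14] T0.load  rd  (counter 9, T0.r 9)
[15] T0.cas  hit  (counter 10, T0.r 9)
[16] T3.cas  miss  (counter 10, T3.r 9)
[17] T3.load  rd  (counter 10, T3.r 10)
[18] T3.cas  hit  (counter 11, T3.r 10)

T3 = (2, 1)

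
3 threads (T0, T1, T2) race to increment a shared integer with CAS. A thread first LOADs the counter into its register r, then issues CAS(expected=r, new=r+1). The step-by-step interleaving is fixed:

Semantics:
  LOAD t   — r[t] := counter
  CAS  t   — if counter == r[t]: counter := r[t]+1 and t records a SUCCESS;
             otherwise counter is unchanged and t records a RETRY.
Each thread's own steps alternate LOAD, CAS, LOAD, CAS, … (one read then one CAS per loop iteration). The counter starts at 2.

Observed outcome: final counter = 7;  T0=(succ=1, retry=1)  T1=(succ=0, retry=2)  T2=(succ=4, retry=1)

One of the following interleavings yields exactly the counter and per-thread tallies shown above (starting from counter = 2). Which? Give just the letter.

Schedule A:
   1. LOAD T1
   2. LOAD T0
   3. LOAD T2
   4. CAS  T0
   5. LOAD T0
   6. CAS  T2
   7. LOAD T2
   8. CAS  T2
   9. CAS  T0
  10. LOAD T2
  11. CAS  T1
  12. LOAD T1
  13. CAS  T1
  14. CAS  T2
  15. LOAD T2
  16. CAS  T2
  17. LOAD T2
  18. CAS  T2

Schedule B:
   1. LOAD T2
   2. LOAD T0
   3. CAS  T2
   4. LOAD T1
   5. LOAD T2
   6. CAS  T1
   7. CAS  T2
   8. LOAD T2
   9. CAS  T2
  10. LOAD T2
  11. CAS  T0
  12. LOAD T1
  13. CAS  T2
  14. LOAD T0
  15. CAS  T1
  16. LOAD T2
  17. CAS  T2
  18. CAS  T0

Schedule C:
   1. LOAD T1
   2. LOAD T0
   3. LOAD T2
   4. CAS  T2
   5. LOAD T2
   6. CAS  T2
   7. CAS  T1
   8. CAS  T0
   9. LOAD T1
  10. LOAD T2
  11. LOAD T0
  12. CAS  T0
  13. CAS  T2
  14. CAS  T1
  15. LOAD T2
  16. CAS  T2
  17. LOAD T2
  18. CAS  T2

Tracing schedule C:
1. LOAD T1 → mem=2 r[T1]=2 [LOAD]
2. LOAD T0 → mem=2 r[T0]=2 [LOAD]
3. LOAD T2 → mem=2 r[T2]=2 [LOAD]
4. CAS T2 → mem=3 r[T2]=2 [OK]
5. LOAD T2 → mem=3 r[T2]=3 [LOAD]
6. CAS T2 → mem=4 r[T2]=3 [OK]
7. CAS T1 → mem=4 r[T1]=2 [RETRY]
8. CAS T0 → mem=4 r[T0]=2 [RETRY]
9. LOAD T1 → mem=4 r[T1]=4 [LOAD]
10. LOAD T2 → mem=4 r[T2]=4 [LOAD]
11. LOAD T0 → mem=4 r[T0]=4 [LOAD]
12. CAS T0 → mem=5 r[T0]=4 [OK]
13. CAS T2 → mem=5 r[T2]=4 [RETRY]
14. CAS T1 → mem=5 r[T1]=4 [RETRY]
15. LOAD T2 → mem=5 r[T2]=5 [LOAD]
16. CAS T2 → mem=6 r[T2]=5 [OK]
17. LOAD T2 → mem=6 r[T2]=6 [LOAD]
18. CAS T2 → mem=7 r[T2]=6 [OK]

C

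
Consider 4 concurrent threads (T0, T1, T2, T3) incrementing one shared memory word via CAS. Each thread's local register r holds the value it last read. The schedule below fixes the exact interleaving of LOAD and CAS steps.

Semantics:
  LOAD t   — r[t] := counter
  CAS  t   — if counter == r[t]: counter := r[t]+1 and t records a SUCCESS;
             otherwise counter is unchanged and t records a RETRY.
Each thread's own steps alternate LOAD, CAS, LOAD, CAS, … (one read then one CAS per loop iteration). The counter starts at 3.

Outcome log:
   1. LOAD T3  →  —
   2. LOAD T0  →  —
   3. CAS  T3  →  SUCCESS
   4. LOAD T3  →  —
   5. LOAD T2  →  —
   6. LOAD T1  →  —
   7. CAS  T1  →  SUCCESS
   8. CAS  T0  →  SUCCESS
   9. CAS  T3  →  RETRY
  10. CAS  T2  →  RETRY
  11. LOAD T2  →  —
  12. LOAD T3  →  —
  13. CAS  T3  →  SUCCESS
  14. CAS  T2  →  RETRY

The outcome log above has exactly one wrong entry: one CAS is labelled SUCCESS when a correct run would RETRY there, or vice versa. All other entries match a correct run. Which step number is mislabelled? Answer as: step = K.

step = 8

Reference trace:
T3 LOAD — after: cnt=3, r=3 — load
T0 LOAD — after: cnt=3, r=3 — load
T3 CAS — after: cnt=4, r=3 — ok
T3 LOAD — after: cnt=4, r=4 — load
T2 LOAD — after: cnt=4, r=4 — load
T1 LOAD — after: cnt=4, r=4 — load
T1 CAS — after: cnt=5, r=4 — ok
T0 CAS — after: cnt=5, r=3 — retry
T3 CAS — after: cnt=5, r=4 — retry
T2 CAS — after: cnt=5, r=4 — retry
T2 LOAD — after: cnt=5, r=5 — load
T3 LOAD — after: cnt=5, r=5 — load
T3 CAS — after: cnt=6, r=5 — ok
T2 CAS — after: cnt=6, r=5 — retry
Mismatch at 8.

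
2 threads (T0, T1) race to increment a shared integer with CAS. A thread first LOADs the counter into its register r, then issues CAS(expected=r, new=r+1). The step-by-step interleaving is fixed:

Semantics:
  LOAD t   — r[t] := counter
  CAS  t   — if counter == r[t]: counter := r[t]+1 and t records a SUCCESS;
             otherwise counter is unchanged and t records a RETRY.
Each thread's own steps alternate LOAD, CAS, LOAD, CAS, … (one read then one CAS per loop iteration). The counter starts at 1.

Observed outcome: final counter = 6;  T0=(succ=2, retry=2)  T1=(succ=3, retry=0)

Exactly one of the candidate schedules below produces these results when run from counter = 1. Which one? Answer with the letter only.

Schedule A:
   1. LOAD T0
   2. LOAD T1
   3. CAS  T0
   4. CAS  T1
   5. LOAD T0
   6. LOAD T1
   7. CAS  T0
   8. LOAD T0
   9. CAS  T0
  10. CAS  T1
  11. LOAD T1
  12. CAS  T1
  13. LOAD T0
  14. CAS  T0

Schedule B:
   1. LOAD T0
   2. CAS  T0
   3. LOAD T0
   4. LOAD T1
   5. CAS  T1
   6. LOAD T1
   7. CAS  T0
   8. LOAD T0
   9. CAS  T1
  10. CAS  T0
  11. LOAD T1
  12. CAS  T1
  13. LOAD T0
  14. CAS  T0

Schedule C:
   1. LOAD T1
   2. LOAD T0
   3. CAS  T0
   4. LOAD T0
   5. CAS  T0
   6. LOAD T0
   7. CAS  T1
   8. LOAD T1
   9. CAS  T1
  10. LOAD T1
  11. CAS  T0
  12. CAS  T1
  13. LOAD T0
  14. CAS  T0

B

Tracing schedule B:
#1 T0 reads 1
#2 T0 CAS(1→2) writes; counter now 2
#3 T0 reads 2
#4 T1 reads 2
#5 T1 CAS(2→3) writes; counter now 3
#6 T1 reads 3
#7 T0 CAS(2→3) fails; counter now 3
#8 T0 reads 3
#9 T1 CAS(3→4) writes; counter now 4
#10 T0 CAS(3→4) fails; counter now 4
#11 T1 reads 4
#12 T1 CAS(4→5) writes; counter now 5
#13 T0 reads 5
#14 T0 CAS(5→6) writes; counter now 6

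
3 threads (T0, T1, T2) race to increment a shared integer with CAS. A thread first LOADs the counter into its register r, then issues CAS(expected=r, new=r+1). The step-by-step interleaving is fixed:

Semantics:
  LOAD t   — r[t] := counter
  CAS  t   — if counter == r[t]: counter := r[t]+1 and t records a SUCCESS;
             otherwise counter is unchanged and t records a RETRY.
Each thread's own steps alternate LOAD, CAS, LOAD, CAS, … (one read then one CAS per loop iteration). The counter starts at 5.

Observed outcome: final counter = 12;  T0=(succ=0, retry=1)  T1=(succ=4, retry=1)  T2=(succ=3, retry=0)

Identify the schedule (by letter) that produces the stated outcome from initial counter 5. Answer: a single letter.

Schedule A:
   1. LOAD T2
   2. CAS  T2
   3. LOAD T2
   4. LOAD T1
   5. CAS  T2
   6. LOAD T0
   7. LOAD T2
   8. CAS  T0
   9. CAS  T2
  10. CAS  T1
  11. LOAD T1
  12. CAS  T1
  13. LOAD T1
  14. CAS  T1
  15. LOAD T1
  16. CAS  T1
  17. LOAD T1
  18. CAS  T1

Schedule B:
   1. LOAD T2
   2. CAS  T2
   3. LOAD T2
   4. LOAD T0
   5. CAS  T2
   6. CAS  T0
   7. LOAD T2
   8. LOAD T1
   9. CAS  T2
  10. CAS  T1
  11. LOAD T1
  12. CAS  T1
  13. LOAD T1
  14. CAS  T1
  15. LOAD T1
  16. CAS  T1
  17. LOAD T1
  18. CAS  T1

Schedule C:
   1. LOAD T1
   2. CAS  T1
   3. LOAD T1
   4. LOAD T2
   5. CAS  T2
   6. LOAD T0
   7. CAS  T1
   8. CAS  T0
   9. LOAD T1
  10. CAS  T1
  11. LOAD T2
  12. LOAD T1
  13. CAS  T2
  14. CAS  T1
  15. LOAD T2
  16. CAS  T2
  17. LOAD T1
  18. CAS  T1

B

Run B:
   1) LOAD T2:  M=5  r_T2=5
   2) CAS  T2:  M=6  r_T2=5 ✓
   3) LOAD T2:  M=6  r_T2=6
   4) LOAD T0:  M=6  r_T0=6
   5) CAS  T2:  M=7  r_T2=6 ✓
   6) CAS  T0:  M=7  r_T0=6 ✗
   7) LOAD T2:  M=7  r_T2=7
   8) LOAD T1:  M=7  r_T1=7
   9) CAS  T2:  M=8  r_T2=7 ✓
  10) CAS  T1:  M=8  r_T1=7 ✗
  11) LOAD T1:  M=8  r_T1=8
  12) CAS  T1:  M=9  r_T1=8 ✓
  13) LOAD T1:  M=9  r_T1=9
  14) CAS  T1:  M=10  r_T1=9 ✓
  15) LOAD T1:  M=10  r_T1=10
  16) CAS  T1:  M=11  r_T1=10 ✓
  17) LOAD T1:  M=11  r_T1=11
  18) CAS  T1:  M=12  r_T1=11 ✓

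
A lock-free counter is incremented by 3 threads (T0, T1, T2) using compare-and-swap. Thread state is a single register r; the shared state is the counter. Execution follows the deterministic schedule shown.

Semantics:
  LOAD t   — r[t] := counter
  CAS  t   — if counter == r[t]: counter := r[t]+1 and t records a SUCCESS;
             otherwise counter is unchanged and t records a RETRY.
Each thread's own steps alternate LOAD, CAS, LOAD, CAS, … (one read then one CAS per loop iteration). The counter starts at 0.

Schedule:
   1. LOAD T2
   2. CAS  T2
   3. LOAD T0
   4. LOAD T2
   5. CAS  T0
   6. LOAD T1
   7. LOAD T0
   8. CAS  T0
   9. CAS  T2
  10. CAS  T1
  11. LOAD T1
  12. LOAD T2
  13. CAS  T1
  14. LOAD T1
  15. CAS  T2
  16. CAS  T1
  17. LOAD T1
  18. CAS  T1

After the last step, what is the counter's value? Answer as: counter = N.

1. LOAD T2 → mem=0 r[T2]=0 [LOAD]
2. CAS T2 → mem=1 r[T2]=0 [OK]
3. LOAD T0 → mem=1 r[T0]=1 [LOAD]
4. LOAD T2 → mem=1 r[T2]=1 [LOAD]
5. CAS T0 → mem=2 r[T0]=1 [OK]
6. LOAD T1 → mem=2 r[T1]=2 [LOAD]
7. LOAD T0 → mem=2 r[T0]=2 [LOAD]
8. CAS T0 → mem=3 r[T0]=2 [OK]
9. CAS T2 → mem=3 r[T2]=1 [RETRY]
10. CAS T1 → mem=3 r[T1]=2 [RETRY]
11. LOAD T1 → mem=3 r[T1]=3 [LOAD]
12. LOAD T2 → mem=3 r[T2]=3 [LOAD]
13. CAS T1 → mem=4 r[T1]=3 [OK]
14. LOAD T1 → mem=4 r[T1]=4 [LOAD]
15. CAS T2 → mem=4 r[T2]=3 [RETRY]
16. CAS T1 → mem=5 r[T1]=4 [OK]
17. LOAD T1 → mem=5 r[T1]=5 [LOAD]
18. CAS T1 → mem=6 r[T1]=5 [OK]

counter = 6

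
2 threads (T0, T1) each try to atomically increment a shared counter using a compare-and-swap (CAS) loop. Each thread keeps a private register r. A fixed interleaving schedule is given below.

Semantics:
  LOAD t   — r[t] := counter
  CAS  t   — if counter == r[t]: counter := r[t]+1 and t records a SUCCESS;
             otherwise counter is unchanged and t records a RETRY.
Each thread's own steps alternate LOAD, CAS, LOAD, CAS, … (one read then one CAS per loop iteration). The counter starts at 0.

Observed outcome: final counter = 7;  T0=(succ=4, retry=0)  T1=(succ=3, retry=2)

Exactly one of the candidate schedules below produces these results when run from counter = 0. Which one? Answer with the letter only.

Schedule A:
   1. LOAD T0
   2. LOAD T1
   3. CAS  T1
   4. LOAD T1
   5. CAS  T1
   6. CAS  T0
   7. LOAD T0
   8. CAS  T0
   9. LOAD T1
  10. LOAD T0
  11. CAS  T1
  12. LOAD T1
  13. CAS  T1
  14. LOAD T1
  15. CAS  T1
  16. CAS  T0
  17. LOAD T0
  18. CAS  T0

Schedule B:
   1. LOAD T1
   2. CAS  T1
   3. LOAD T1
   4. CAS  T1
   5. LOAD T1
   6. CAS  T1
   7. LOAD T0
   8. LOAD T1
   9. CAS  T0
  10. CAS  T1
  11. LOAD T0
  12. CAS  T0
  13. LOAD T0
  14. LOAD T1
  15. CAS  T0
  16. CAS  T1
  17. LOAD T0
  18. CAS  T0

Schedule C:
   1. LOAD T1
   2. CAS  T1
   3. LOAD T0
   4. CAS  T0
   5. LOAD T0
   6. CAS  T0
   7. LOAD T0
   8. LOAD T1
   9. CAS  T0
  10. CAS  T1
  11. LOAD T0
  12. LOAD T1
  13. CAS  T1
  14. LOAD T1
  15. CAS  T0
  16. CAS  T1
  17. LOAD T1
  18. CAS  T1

Simulating candidate B:
1. LOAD T1 → mem=0 r[T1]=0 [LOAD]
2. CAS T1 → mem=1 r[T1]=0 [OK]
3. LOAD T1 → mem=1 r[T1]=1 [LOAD]
4. CAS T1 → mem=2 r[T1]=1 [OK]
5. LOAD T1 → mem=2 r[T1]=2 [LOAD]
6. CAS T1 → mem=3 r[T1]=2 [OK]
7. LOAD T0 → mem=3 r[T0]=3 [LOAD]
8. LOAD T1 → mem=3 r[T1]=3 [LOAD]
9. CAS T0 → mem=4 r[T0]=3 [OK]
10. CAS T1 → mem=4 r[T1]=3 [RETRY]
11. LOAD T0 → mem=4 r[T0]=4 [LOAD]
12. CAS T0 → mem=5 r[T0]=4 [OK]
13. LOAD T0 → mem=5 r[T0]=5 [LOAD]
14. LOAD T1 → mem=5 r[T1]=5 [LOAD]
15. CAS T0 → mem=6 r[T0]=5 [OK]
16. CAS T1 → mem=6 r[T1]=5 [RETRY]
17. LOAD T0 → mem=6 r[T0]=6 [LOAD]
18. CAS T0 → mem=7 r[T0]=6 [OK]

B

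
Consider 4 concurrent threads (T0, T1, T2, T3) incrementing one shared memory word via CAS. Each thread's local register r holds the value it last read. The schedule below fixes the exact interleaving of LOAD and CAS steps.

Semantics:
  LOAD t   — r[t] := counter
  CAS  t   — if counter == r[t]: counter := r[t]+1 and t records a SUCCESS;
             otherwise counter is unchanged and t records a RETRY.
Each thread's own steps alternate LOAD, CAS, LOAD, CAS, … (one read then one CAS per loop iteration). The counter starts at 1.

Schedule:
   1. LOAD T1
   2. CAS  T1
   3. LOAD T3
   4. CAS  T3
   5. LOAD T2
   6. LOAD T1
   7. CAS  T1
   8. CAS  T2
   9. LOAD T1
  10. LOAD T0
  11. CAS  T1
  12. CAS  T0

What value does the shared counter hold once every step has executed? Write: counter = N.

#1 T1 reads 1
#2 T1 CAS(1→2) writes; counter now 2
#3 T3 reads 2
#4 T3 CAS(2→3) writes; counter now 3
#5 T2 reads 3
#6 T1 reads 3
#7 T1 CAS(3→4) writes; counter now 4
#8 T2 CAS(3→4) fails; counter now 4
#9 T1 reads 4
#10 T0 reads 4
#11 T1 CAS(4→5) writes; counter now 5
#12 T0 CAS(4→5) fails; counter now 5

counter = 5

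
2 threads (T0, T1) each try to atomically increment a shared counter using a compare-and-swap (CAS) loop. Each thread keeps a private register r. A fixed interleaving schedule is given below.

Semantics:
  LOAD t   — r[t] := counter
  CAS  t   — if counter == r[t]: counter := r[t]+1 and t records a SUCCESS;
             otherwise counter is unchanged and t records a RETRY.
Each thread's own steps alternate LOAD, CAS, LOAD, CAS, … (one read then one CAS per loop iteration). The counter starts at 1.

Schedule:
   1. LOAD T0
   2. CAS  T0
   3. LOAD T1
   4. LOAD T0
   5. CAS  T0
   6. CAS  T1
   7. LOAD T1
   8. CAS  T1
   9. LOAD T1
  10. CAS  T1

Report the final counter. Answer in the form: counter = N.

counter = 5

T0 LOAD — after: cnt=1, r=1 — load
T0 CAS — after: cnt=2, r=1 — ok
T1 LOAD — after: cnt=2, r=2 — load
T0 LOAD — after: cnt=2, r=2 — load
T0 CAS — after: cnt=3, r=2 — ok
T1 CAS — after: cnt=3, r=2 — retry
T1 LOAD — after: cnt=3, r=3 — load
T1 CAS — after: cnt=4, r=3 — ok
T1 LOAD — after: cnt=4, r=4 — load
T1 CAS — after: cnt=5, r=4 — ok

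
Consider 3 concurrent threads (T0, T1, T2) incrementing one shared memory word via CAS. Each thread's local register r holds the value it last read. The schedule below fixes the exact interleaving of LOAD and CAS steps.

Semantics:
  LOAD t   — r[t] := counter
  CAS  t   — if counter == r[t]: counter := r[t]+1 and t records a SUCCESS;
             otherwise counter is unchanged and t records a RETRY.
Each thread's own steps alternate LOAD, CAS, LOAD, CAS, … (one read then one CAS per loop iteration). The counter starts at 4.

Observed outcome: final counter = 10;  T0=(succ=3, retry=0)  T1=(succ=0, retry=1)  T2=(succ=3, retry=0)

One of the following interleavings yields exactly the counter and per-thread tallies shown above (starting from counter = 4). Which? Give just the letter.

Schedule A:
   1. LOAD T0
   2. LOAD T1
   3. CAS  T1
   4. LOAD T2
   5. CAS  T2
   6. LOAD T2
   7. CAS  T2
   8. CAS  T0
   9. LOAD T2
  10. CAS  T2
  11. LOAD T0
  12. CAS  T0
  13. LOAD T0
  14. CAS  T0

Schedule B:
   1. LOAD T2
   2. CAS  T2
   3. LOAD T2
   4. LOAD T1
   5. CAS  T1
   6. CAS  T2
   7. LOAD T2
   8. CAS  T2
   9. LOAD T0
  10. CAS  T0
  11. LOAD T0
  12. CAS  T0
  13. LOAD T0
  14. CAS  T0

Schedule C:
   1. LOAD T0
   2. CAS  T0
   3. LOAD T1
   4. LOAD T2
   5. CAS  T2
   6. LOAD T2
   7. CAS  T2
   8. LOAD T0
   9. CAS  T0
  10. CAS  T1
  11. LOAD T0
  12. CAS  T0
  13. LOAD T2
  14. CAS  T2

C

Simulating candidate C:
1. LOAD T0 → mem=4 r[T0]=4 [LOAD]
2. CAS T0 → mem=5 r[T0]=4 [OK]
3. LOAD T1 → mem=5 r[T1]=5 [LOAD]
4. LOAD T2 → mem=5 r[T2]=5 [LOAD]
5. CAS T2 → mem=6 r[T2]=5 [OK]
6. LOAD T2 → mem=6 r[T2]=6 [LOAD]
7. CAS T2 → mem=7 r[T2]=6 [OK]
8. LOAD T0 → mem=7 r[T0]=7 [LOAD]
9. CAS T0 → mem=8 r[T0]=7 [OK]
10. CAS T1 → mem=8 r[T1]=5 [RETRY]
11. LOAD T0 → mem=8 r[T0]=8 [LOAD]
12. CAS T0 → mem=9 r[T0]=8 [OK]
13. LOAD T2 → mem=9 r[T2]=9 [LOAD]
14. CAS T2 → mem=10 r[T2]=9 [OK]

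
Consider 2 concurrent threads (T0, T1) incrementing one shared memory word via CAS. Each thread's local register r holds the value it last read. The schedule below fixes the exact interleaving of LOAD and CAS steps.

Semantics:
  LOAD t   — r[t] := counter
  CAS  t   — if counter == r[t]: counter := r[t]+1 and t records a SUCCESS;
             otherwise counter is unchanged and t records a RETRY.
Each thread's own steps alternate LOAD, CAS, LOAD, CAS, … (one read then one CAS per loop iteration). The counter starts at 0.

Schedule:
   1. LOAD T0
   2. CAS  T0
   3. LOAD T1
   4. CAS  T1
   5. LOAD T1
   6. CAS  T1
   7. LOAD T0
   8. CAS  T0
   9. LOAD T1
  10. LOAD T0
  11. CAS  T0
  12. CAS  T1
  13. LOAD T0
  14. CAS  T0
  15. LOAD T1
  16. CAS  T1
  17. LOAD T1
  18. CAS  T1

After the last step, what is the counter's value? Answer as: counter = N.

counter = 8

   1) LOAD T0:  M=0  r_T0=0
   2) CAS  T0:  M=1  r_T0=0 ✓
   3) LOAD T1:  M=1  r_T1=1
   4) CAS  T1:  M=2  r_T1=1 ✓
   5) LOAD T1:  M=2  r_T1=2
   6) CAS  T1:  M=3  r_T1=2 ✓
   7) LOAD T0:  M=3  r_T0=3
   8) CAS  T0:  M=4  r_T0=3 ✓
   9) LOAD T1:  M=4  r_T1=4
  10) LOAD T0:  M=4  r_T0=4
  11) CAS  T0:  M=5  r_T0=4 ✓
  12) CAS  T1:  M=5  r_T1=4 ✗
  13) LOAD T0:  M=5  r_T0=5
  14) CAS  T0:  M=6  r_T0=5 ✓
  15) LOAD T1:  M=6  r_T1=6
  16) CAS  T1:  M=7  r_T1=6 ✓
  17) LOAD T1:  M=7  r_T1=7
  18) CAS  T1:  M=8  r_T1=7 ✓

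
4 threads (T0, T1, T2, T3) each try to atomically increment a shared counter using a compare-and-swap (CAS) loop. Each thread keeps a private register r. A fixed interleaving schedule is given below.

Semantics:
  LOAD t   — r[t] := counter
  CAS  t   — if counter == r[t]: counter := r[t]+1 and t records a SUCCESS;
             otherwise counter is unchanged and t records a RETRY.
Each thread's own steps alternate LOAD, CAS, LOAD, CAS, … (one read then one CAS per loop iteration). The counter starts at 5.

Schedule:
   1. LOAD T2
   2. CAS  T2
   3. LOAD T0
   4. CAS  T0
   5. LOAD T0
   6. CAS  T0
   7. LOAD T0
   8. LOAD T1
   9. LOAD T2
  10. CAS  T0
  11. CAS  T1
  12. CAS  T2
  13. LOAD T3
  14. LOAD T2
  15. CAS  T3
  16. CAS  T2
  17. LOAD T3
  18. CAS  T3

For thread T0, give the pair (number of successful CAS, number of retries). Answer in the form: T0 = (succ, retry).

T0 = (3, 0)

step 1: T2 LOAD ⇒ load; ctr=5 reg=5
step 2: T2 CAS ⇒ ok; ctr=6 reg=5
step 3: T0 LOAD ⇒ load; ctr=6 reg=6
step 4: T0 CAS ⇒ ok; ctr=7 reg=6
step 5: T0 LOAD ⇒ load; ctr=7 reg=7
step 6: T0 CAS ⇒ ok; ctr=8 reg=7
step 7: T0 LOAD ⇒ load; ctr=8 reg=8
step 8: T1 LOAD ⇒ load; ctr=8 reg=8
step 9: T2 LOAD ⇒ load; ctr=8 reg=8
step 10: T0 CAS ⇒ ok; ctr=9 reg=8
step 11: T1 CAS ⇒ retry; ctr=9 reg=8
step 12: T2 CAS ⇒ retry; ctr=9 reg=8
step 13: T3 LOAD ⇒ load; ctr=9 reg=9
step 14: T2 LOAD ⇒ load; ctr=9 reg=9
step 15: T3 CAS ⇒ ok; ctr=10 reg=9
step 16: T2 CAS ⇒ retry; ctr=10 reg=9
step 17: T3 LOAD ⇒ load; ctr=10 reg=10
step 18: T3 CAS ⇒ ok; ctr=11 reg=10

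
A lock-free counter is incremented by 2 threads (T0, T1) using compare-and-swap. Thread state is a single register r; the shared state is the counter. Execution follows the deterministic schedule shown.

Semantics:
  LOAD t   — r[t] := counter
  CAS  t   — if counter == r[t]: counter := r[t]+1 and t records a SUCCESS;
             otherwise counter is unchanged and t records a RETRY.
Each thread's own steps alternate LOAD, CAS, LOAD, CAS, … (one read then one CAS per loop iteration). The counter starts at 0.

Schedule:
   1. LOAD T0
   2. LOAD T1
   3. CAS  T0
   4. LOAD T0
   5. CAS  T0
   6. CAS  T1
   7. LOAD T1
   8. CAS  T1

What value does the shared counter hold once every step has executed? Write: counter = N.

#1 T0 reads 0
#2 T1 reads 0
#3 T0 CAS(0→1) writes; counter now 1
#4 T0 reads 1
#5 T0 CAS(1→2) writes; counter now 2
#6 T1 CAS(0→1) fails; counter now 2
#7 T1 reads 2
#8 T1 CAS(2→3) writes; counter now 3

counter = 3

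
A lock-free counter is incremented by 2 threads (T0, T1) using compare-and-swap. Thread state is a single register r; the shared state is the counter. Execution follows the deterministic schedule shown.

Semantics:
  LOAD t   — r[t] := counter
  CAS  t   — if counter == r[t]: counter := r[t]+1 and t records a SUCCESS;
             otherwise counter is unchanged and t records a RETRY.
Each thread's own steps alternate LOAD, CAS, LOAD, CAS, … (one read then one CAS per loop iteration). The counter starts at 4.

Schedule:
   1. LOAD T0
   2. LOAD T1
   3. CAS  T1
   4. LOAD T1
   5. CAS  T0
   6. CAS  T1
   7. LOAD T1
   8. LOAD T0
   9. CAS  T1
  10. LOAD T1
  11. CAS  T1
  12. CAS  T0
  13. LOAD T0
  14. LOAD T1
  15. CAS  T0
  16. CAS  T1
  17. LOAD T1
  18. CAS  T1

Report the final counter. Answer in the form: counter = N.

   1) LOAD T0:  M=4  r_T0=4
   2) LOAD T1:  M=4  r_T1=4
   3) CAS  T1:  M=5  r_T1=4 ✓
   4) LOAD T1:  M=5  r_T1=5
   5) CAS  T0:  M=5  r_T0=4 ✗
   6) CAS  T1:  M=6  r_T1=5 ✓
   7) LOAD T1:  M=6  r_T1=6
   8) LOAD T0:  M=6  r_T0=6
   9) CAS  T1:  M=7  r_T1=6 ✓
  10) LOAD T1:  M=7  r_T1=7
  11) CAS  T1:  M=8  r_T1=7 ✓
  12) CAS  T0:  M=8  r_T0=6 ✗
  13) LOAD T0:  M=8  r_T0=8
  14) LOAD T1:  M=8  r_T1=8
  15) CAS  T0:  M=9  r_T0=8 ✓
  16) CAS  T1:  M=9  r_T1=8 ✗
  17) LOAD T1:  M=9  r_T1=9
  18) CAS  T1:  M=10  r_T1=9 ✓

counter = 10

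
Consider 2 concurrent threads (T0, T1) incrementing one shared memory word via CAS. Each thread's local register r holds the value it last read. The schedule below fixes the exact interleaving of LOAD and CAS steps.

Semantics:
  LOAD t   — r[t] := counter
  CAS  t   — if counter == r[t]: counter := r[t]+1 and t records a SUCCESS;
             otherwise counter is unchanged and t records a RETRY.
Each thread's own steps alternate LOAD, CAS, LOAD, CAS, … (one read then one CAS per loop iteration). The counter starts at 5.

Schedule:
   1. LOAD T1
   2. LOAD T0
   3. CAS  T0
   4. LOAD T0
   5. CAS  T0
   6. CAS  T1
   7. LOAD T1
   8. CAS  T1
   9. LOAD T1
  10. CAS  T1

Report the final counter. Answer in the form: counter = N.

#1 T1 reads 5
#2 T0 reads 5
#3 T0 CAS(5→6) writes; counter now 6
#4 T0 reads 6
#5 T0 CAS(6→7) writes; counter now 7
#6 T1 CAS(5→6) fails; counter now 7
#7 T1 reads 7
#8 T1 CAS(7→8) writes; counter now 8
#9 T1 reads 8
#10 T1 CAS(8→9) writes; counter now 9

counter = 9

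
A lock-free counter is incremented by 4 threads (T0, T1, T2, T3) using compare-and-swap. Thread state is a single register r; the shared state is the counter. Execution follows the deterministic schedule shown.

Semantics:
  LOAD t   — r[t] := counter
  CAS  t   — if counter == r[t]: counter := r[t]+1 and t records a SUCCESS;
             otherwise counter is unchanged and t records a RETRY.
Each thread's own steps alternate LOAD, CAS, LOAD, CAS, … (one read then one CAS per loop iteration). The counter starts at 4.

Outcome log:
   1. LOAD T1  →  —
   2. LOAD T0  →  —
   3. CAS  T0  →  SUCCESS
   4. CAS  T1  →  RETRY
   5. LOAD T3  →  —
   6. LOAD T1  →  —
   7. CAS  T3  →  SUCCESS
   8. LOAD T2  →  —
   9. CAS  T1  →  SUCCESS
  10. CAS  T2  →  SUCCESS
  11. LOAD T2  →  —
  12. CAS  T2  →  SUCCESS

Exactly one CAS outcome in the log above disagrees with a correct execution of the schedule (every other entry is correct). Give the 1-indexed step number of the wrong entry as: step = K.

Re-executing:
[1] T1.load  rd  (counter 4, T1.r 4)
[2] T0.load  rd  (counter 4, T0.r 4)
[3] T0.cas  hit  (counter 5, T0.r 4)
[4] T1.cas  miss  (counter 5, T1.r 4)
[5] T3.load  rd  (counter 5, T3.r 5)
[6] T1.load  rd  (counter 5, T1.r 5)
[7] T3.cas  hit  (counter 6, T3.r 5)
[8] T2.load  rd  (counter 6, T2.r 6)
[9] T1.cas  miss  (counter 6, T1.r 5)
[10] T2.cas  hit  (counter 7, T2.r 6)
[11] T2.load  rd  (counter 7, T2.r 7)
[12] T2.cas  hit  (counter 8, T2.r 7)
Mismatch at 9.

step = 9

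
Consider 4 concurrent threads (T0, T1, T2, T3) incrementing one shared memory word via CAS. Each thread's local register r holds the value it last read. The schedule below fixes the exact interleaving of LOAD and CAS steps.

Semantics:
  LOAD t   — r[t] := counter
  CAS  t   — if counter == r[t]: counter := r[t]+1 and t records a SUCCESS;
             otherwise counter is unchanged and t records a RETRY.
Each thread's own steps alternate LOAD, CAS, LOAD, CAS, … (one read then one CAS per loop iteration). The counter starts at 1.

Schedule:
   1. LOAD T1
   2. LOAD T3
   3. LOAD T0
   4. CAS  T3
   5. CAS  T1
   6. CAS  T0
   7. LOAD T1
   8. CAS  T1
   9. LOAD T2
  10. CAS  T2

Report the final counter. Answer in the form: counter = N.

counter = 4

   1) LOAD T1:  M=1  r_T1=1
   2) LOAD T3:  M=1  r_T3=1
   3) LOAD T0:  M=1  r_T0=1
   4) CAS  T3:  M=2  r_T3=1 ✓
   5) CAS  T1:  M=2  r_T1=1 ✗
   6) CAS  T0:  M=2  r_T0=1 ✗
   7) LOAD T1:  M=2  r_T1=2
   8) CAS  T1:  M=3  r_T1=2 ✓
   9) LOAD T2:  M=3  r_T2=3
  10) CAS  T2:  M=4  r_T2=3 ✓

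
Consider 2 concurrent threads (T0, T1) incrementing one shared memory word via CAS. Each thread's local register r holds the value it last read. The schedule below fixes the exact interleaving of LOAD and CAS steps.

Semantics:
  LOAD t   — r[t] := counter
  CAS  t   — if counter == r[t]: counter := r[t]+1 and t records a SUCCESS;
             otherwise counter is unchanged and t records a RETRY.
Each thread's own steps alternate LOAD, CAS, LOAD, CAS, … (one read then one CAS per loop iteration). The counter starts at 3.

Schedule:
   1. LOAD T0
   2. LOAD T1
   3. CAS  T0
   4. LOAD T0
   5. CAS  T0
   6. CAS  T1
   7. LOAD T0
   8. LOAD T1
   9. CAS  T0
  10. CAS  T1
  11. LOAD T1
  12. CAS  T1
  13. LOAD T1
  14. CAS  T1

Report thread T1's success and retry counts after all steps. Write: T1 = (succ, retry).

T1 = (2, 2)

T0 LOAD — after: cnt=3, r=3 — load
T1 LOAD — after: cnt=3, r=3 — load
T0 CAS — after: cnt=4, r=3 — ok
T0 LOAD — after: cnt=4, r=4 — load
T0 CAS — after: cnt=5, r=4 — ok
T1 CAS — after: cnt=5, r=3 — retry
T0 LOAD — after: cnt=5, r=5 — load
T1 LOAD — after: cnt=5, r=5 — load
T0 CAS — after: cnt=6, r=5 — ok
T1 CAS — after: cnt=6, r=5 — retry
T1 LOAD — after: cnt=6, r=6 — load
T1 CAS — after: cnt=7, r=6 — ok
T1 LOAD — after: cnt=7, r=7 — load
T1 CAS — after: cnt=8, r=7 — ok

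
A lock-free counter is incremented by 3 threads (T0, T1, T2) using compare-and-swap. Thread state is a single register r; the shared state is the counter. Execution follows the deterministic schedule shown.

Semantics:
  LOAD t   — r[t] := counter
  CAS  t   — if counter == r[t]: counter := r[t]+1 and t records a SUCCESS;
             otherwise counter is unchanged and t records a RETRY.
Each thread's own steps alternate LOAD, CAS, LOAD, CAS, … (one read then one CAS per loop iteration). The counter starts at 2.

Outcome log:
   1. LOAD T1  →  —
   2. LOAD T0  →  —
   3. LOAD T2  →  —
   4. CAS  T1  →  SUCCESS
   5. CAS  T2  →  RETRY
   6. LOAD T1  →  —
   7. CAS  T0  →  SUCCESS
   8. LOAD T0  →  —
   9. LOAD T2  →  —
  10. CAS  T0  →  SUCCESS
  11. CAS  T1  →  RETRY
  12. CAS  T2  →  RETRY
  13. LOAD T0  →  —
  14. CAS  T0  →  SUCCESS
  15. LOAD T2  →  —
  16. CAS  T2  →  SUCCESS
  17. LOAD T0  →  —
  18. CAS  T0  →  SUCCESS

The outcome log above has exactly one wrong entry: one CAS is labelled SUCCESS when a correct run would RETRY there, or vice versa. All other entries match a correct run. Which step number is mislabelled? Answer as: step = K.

Correct run:
T1 LOAD — after: cnt=2, r=2 — load
T0 LOAD — after: cnt=2, r=2 — load
T2 LOAD — after: cnt=2, r=2 — load
T1 CAS — after: cnt=3, r=2 — ok
T2 CAS — after: cnt=3, r=2 — retry
T1 LOAD — after: cnt=3, r=3 — load
T0 CAS — after: cnt=3, r=2 — retry
T0 LOAD — after: cnt=3, r=3 — load
T2 LOAD — after: cnt=3, r=3 — load
T0 CAS — after: cnt=4, r=3 — ok
T1 CAS — after: cnt=4, r=3 — retry
T2 CAS — after: cnt=4, r=3 — retry
T0 LOAD — after: cnt=4, r=4 — load
T0 CAS — after: cnt=5, r=4 — ok
T2 LOAD — after: cnt=5, r=5 — load
T2 CAS — after: cnt=6, r=5 — ok
T0 LOAD — after: cnt=6, r=6 — load
T0 CAS — after: cnt=7, r=6 — ok
Log disagrees first at step 7.

step = 7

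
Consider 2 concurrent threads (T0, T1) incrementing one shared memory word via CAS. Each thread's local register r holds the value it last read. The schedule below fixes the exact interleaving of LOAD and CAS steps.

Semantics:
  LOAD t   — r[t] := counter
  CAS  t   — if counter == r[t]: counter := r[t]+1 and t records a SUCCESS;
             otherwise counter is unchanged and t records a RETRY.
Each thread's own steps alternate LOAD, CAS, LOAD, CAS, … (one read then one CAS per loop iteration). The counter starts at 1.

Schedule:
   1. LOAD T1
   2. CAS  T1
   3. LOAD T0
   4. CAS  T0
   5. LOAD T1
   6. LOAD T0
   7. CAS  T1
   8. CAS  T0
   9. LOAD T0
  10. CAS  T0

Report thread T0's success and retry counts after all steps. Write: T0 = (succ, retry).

T0 = (2, 1)

1. LOAD T1 → mem=1 r[T1]=1 [LOAD]
2. CAS T1 → mem=2 r[T1]=1 [OK]
3. LOAD T0 → mem=2 r[T0]=2 [LOAD]
4. CAS T0 → mem=3 r[T0]=2 [OK]
5. LOAD T1 → mem=3 r[T1]=3 [LOAD]
6. LOAD T0 → mem=3 r[T0]=3 [LOAD]
7. CAS T1 → mem=4 r[T1]=3 [OK]
8. CAS T0 → mem=4 r[T0]=3 [RETRY]
9. LOAD T0 → mem=4 r[T0]=4 [LOAD]
10. CAS T0 → mem=5 r[T0]=4 [OK]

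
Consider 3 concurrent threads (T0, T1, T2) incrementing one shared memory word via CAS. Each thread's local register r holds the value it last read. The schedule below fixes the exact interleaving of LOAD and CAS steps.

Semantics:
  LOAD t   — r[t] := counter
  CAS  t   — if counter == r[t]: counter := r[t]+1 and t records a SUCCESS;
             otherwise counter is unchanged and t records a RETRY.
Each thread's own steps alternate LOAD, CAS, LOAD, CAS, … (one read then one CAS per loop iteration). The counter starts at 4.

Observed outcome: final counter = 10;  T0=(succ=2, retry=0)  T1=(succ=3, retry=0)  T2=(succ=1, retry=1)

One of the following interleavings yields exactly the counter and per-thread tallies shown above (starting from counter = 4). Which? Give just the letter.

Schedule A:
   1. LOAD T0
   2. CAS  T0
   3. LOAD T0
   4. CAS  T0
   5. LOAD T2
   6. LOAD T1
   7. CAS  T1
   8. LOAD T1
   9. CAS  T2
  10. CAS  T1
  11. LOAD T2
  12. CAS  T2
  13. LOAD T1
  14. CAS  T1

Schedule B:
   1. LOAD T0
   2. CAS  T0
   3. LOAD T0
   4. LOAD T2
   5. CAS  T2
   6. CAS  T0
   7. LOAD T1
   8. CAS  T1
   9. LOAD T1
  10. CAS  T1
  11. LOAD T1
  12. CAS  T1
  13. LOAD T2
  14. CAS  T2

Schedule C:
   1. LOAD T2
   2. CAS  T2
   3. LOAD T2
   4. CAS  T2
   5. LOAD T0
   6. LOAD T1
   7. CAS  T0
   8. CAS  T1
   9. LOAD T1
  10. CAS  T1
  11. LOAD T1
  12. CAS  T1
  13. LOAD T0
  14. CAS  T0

A

Tracing schedule A:
   1) LOAD T0:  M=4  r_T0=4
   2) CAS  T0:  M=5  r_T0=4 ✓
   3) LOAD T0:  M=5  r_T0=5
   4) CAS  T0:  M=6  r_T0=5 ✓
   5) LOAD T2:  M=6  r_T2=6
   6) LOAD T1:  M=6  r_T1=6
   7) CAS  T1:  M=7  r_T1=6 ✓
   8) LOAD T1:  M=7  r_T1=7
   9) CAS  T2:  M=7  r_T2=6 ✗
  10) CAS  T1:  M=8  r_T1=7 ✓
  11) LOAD T2:  M=8  r_T2=8
  12) CAS  T2:  M=9  r_T2=8 ✓
  13) LOAD T1:  M=9  r_T1=9
  14) CAS  T1:  M=10  r_T1=9 ✓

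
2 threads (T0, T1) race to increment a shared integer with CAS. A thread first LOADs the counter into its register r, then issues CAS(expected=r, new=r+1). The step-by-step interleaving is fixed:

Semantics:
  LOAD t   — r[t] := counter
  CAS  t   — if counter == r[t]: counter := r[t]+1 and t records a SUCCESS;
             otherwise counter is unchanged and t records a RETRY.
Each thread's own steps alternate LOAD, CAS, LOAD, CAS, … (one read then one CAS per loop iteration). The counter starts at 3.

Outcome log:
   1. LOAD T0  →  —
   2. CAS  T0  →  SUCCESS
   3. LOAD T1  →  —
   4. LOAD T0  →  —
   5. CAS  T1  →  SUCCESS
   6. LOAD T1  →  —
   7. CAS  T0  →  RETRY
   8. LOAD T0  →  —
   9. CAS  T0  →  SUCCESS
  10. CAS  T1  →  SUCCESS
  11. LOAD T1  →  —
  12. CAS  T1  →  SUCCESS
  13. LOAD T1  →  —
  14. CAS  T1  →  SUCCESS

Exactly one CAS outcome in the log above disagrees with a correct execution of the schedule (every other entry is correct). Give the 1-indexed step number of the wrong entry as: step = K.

Correct run:
[1] T0.load  rd  (counter 3, T0.r 3)
[2] T0.cas  hit  (counter 4, T0.r 3)
[3] T1.load  rd  (counter 4, T1.r 4)
[4] T0.load  rd  (counter 4, T0.r 4)
[5] T1.cas  hit  (counter 5, T1.r 4)
[6] T1.load  rd  (counter 5, T1.r 5)
[7] T0.cas  miss  (counter 5, T0.r 4)
[8] T0.load  rd  (counter 5, T0.r 5)
[9] T0.cas  hit  (counter 6, T0.r 5)
[10] T1.cas  miss  (counter 6, T1.r 5)
[11] T1.load  rd  (counter 6, T1.r 6)
[12] T1.cas  hit  (counter 7, T1.r 6)
[13] T1.load  rd  (counter 7, T1.r 7)
[14] T1.cas  hit  (counter 8, T1.r 7)
Mismatch at 10.

step = 10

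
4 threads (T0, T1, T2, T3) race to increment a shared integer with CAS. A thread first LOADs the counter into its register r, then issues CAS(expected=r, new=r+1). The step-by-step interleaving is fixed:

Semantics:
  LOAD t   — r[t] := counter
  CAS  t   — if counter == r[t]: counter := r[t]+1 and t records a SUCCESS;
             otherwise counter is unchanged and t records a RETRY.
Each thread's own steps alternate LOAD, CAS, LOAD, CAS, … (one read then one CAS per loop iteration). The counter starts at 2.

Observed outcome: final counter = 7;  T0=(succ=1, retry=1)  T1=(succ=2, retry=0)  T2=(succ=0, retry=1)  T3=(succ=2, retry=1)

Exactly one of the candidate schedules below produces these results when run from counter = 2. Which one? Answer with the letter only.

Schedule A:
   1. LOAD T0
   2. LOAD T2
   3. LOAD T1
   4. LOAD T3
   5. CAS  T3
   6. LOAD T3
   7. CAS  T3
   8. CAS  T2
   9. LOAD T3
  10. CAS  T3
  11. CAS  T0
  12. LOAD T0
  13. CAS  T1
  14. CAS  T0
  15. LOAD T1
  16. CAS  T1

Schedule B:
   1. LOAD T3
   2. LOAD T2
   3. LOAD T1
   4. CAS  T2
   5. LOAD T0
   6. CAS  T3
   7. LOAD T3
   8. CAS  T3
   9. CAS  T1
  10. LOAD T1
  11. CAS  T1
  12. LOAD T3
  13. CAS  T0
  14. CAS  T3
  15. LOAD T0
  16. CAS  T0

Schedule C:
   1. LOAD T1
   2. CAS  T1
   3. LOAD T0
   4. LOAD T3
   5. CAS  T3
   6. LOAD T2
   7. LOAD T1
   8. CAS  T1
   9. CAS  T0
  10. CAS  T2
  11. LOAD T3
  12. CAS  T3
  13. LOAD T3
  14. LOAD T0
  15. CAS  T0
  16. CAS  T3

Run C:
1. LOAD T1 → mem=2 r[T1]=2 [LOAD]
2. CAS T1 → mem=3 r[T1]=2 [OK]
3. LOAD T0 → mem=3 r[T0]=3 [LOAD]
4. LOAD T3 → mem=3 r[T3]=3 [LOAD]
5. CAS T3 → mem=4 r[T3]=3 [OK]
6. LOAD T2 → mem=4 r[T2]=4 [LOAD]
7. LOAD T1 → mem=4 r[T1]=4 [LOAD]
8. CAS T1 → mem=5 r[T1]=4 [OK]
9. CAS T0 → mem=5 r[T0]=3 [RETRY]
10. CAS T2 → mem=5 r[T2]=4 [RETRY]
11. LOAD T3 → mem=5 r[T3]=5 [LOAD]
12. CAS T3 → mem=6 r[T3]=5 [OK]
13. LOAD T3 → mem=6 r[T3]=6 [LOAD]
14. LOAD T0 → mem=6 r[T0]=6 [LOAD]
15. CAS T0 → mem=7 r[T0]=6 [OK]
16. CAS T3 → mem=7 r[T3]=6 [RETRY]

C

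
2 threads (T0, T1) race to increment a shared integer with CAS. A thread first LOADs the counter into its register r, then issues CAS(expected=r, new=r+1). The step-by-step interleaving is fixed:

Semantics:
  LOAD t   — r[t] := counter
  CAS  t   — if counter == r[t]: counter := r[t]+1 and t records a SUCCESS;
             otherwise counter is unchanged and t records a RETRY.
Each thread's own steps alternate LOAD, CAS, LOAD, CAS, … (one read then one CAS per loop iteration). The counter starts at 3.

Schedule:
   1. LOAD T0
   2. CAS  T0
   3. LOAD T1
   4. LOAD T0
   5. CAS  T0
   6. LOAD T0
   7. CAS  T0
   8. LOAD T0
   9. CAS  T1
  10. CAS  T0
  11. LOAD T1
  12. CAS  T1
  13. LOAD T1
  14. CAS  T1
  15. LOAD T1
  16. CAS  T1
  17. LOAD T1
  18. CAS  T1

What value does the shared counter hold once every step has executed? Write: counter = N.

step 1: T0 LOAD ⇒ load; ctr=3 reg=3
step 2: T0 CAS ⇒ ok; ctr=4 reg=3
step 3: T1 LOAD ⇒ load; ctr=4 reg=4
step 4: T0 LOAD ⇒ load; ctr=4 reg=4
step 5: T0 CAS ⇒ ok; ctr=5 reg=4
step 6: T0 LOAD ⇒ load; ctr=5 reg=5
step 7: T0 CAS ⇒ ok; ctr=6 reg=5
step 8: T0 LOAD ⇒ load; ctr=6 reg=6
step 9: T1 CAS ⇒ retry; ctr=6 reg=4
step 10: T0 CAS ⇒ ok; ctr=7 reg=6
step 11: T1 LOAD ⇒ load; ctr=7 reg=7
step 12: T1 CAS ⇒ ok; ctr=8 reg=7
step 13: T1 LOAD ⇒ load; ctr=8 reg=8
step 14: T1 CAS ⇒ ok; ctr=9 reg=8
step 15: T1 LOAD ⇒ load; ctr=9 reg=9
step 16: T1 CAS ⇒ ok; ctr=10 reg=9
step 17: T1 LOAD ⇒ load; ctr=10 reg=10
step 18: T1 CAS ⇒ ok; ctr=11 reg=10

counter = 11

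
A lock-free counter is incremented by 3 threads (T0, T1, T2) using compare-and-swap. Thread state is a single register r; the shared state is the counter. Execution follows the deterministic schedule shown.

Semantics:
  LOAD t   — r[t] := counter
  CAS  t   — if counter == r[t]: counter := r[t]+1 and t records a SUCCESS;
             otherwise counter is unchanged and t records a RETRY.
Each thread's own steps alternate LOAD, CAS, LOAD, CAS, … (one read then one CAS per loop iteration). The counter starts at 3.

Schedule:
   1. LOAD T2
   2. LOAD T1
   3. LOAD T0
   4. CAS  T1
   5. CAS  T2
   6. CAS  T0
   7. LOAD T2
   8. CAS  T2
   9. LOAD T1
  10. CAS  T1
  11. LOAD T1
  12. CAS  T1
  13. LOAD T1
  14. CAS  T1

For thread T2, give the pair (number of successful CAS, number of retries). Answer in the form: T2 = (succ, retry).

T2 = (1, 1)

   1) LOAD T2:  M=3  r_T2=3
   2) LOAD T1:  M=3  r_T1=3
   3) LOAD T0:  M=3  r_T0=3
   4) CAS  T1:  M=4  r_T1=3 ✓
   5) CAS  T2:  M=4  r_T2=3 ✗
   6) CAS  T0:  M=4  r_T0=3 ✗
   7) LOAD T2:  M=4  r_T2=4
   8) CAS  T2:  M=5  r_T2=4 ✓
   9) LOAD T1:  M=5  r_T1=5
  10) CAS  T1:  M=6  r_T1=5 ✓
  11) LOAD T1:  M=6  r_T1=6
  12) CAS  T1:  M=7  r_T1=6 ✓
  13) LOAD T1:  M=7  r_T1=7
  14) CAS  T1:  M=8  r_T1=7 ✓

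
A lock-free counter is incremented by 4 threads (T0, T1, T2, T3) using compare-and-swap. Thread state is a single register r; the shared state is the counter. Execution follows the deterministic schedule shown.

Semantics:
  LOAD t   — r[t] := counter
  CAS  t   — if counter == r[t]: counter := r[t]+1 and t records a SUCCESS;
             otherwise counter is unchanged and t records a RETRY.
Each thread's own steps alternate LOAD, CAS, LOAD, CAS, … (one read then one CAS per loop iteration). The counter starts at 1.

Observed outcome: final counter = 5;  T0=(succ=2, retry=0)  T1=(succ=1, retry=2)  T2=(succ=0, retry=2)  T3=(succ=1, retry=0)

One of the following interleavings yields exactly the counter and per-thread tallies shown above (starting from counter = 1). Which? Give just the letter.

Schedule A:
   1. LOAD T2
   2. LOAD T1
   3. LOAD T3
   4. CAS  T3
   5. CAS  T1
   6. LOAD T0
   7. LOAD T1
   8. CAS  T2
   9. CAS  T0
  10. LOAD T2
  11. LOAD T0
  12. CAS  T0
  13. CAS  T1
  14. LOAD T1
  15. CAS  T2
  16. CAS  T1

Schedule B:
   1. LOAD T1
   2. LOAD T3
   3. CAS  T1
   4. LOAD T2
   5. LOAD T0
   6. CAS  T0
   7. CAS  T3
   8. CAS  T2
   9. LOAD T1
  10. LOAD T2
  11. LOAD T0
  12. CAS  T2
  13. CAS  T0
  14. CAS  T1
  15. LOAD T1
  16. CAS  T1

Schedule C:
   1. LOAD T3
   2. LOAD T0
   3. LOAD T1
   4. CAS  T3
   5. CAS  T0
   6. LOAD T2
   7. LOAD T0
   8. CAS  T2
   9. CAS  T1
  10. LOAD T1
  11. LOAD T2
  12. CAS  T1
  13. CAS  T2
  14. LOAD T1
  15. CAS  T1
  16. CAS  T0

Run A:
T2 LOAD — after: cnt=1, r=1 — load
T1 LOAD — after: cnt=1, r=1 — load
T3 LOAD — after: cnt=1, r=1 — load
T3 CAS — after: cnt=2, r=1 — ok
T1 CAS — after: cnt=2, r=1 — retry
T0 LOAD — after: cnt=2, r=2 — load
T1 LOAD — after: cnt=2, r=2 — load
T2 CAS — after: cnt=2, r=1 — retry
T0 CAS — after: cnt=3, r=2 — ok
T2 LOAD — after: cnt=3, r=3 — load
T0 LOAD — after: cnt=3, r=3 — load
T0 CAS — after: cnt=4, r=3 — ok
T1 CAS — after: cnt=4, r=2 — retry
T1 LOAD — after: cnt=4, r=4 — load
T2 CAS — after: cnt=4, r=3 — retry
T1 CAS — after: cnt=5, r=4 — ok

A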